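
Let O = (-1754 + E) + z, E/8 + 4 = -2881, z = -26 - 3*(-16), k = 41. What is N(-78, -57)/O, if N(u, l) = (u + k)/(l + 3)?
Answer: -37/1339848 ≈ -2.7615e-5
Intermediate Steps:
N(u, l) = (41 + u)/(3 + l) (N(u, l) = (u + 41)/(l + 3) = (41 + u)/(3 + l))
z = 22 (z = -26 + 48 = 22)
E = -23080 (E = -32 + 8*(-2881) = -32 - 23048 = -23080)
O = -24812 (O = (-1754 - 23080) + 22 = -24834 + 22 = -24812)
N(-78, -57)/O = ((41 - 78)/(3 - 57))/(-24812) = (-37/(-54))*(-1/24812) = -1/54*(-37)*(-1/24812) = (37/54)*(-1/24812) = -37/1339848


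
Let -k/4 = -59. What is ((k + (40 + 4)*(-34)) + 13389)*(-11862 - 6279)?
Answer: -220032189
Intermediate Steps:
k = 236 (k = -4*(-59) = 236)
((k + (40 + 4)*(-34)) + 13389)*(-11862 - 6279) = ((236 + (40 + 4)*(-34)) + 13389)*(-11862 - 6279) = ((236 + 44*(-34)) + 13389)*(-18141) = ((236 - 1496) + 13389)*(-18141) = (-1260 + 13389)*(-18141) = 12129*(-18141) = -220032189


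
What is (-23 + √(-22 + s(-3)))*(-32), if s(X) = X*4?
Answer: 736 - 32*I*√34 ≈ 736.0 - 186.59*I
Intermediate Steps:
s(X) = 4*X
(-23 + √(-22 + s(-3)))*(-32) = (-23 + √(-22 + 4*(-3)))*(-32) = (-23 + √(-22 - 12))*(-32) = (-23 + √(-34))*(-32) = (-23 + I*√34)*(-32) = 736 - 32*I*√34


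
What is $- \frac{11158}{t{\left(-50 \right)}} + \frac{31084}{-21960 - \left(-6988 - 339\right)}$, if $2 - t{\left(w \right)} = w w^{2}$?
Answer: $- \frac{2024418591}{914577133} \approx -2.2135$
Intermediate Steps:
$t{\left(w \right)} = 2 - w^{3}$ ($t{\left(w \right)} = 2 - w w^{2} = 2 - w^{3}$)
$- \frac{11158}{t{\left(-50 \right)}} + \frac{31084}{-21960 - \left(-6988 - 339\right)} = - \frac{11158}{2 - \left(-50\right)^{3}} + \frac{31084}{-21960 - \left(-6988 - 339\right)} = - \frac{11158}{2 - -125000} + \frac{31084}{-21960 - -7327} = - \frac{11158}{2 + 125000} + \frac{31084}{-21960 + 7327} = - \frac{11158}{125002} + \frac{31084}{-14633} = \left(-11158\right) \frac{1}{125002} + 31084 \left(- \frac{1}{14633}\right) = - \frac{5579}{62501} - \frac{31084}{14633} = - \frac{2024418591}{914577133}$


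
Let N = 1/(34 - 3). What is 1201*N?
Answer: 1201/31 ≈ 38.742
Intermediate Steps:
N = 1/31 ≈ 0.032258
1201*N = 1201*(1/31) = 1201/31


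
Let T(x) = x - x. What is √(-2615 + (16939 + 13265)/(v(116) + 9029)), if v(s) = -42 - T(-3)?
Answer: I*√210932088587/8987 ≈ 51.104*I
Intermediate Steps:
T(x) = 0
v(s) = -42 (v(s) = -42 - 1*0 = -42 + 0 = -42)
√(-2615 + (16939 + 13265)/(v(116) + 9029)) = √(-2615 + (16939 + 13265)/(-42 + 9029)) = √(-2615 + 30204/8987) = √(-23470801/8987) = I*√210932088587/8987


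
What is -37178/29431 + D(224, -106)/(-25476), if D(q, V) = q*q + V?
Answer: -403459483/124964026 ≈ -3.2286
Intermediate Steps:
D(q, V) = V + q² (D(q, V) = q² + V = V + q²)
-37178/29431 + D(224, -106)/(-25476) = -37178/29431 + (-106 + 224²)/(-25476) = -37178*1/29431 + (-106 + 50176)*(-1/25476) = -37178/29431 + 50070*(-1/25476) = -37178/29431 - 8345/4246 = -403459483/124964026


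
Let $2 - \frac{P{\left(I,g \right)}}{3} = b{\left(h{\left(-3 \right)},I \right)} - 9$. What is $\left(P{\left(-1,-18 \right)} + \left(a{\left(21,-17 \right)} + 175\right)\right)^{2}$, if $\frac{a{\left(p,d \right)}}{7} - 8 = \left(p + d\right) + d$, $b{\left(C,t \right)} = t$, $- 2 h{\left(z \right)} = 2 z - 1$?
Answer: $30976$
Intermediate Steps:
$h{\left(z \right)} = \frac{1}{2} - z$ ($h{\left(z \right)} = - \frac{2 z - 1}{2} = - \frac{-1 + 2 z}{2} = \frac{1}{2} - z$)
$P{\left(I,g \right)} = 33 - 3 I$ ($P{\left(I,g \right)} = 6 - 3 \left(I - 9\right) = 6 - 3 \left(-9 + I\right) = 6 - \left(-27 + 3 I\right) = 33 - 3 I$)
$a{\left(p,d \right)} = 56 + 7 p + 14 d$ ($a{\left(p,d \right)} = 56 + 7 \left(\left(p + d\right) + d\right) = 56 + 7 \left(\left(d + p\right) + d\right) = 56 + 7 \left(p + 2 d\right) = 56 + \left(7 p + 14 d\right) = 56 + 7 p + 14 d$)
$\left(P{\left(-1,-18 \right)} + \left(a{\left(21,-17 \right)} + 175\right)\right)^{2} = \left(\left(33 - -3\right) + \left(\left(56 + 7 \cdot 21 + 14 \left(-17\right)\right) + 175\right)\right)^{2} = \left(\left(33 + 3\right) + \left(\left(56 + 147 - 238\right) + 175\right)\right)^{2} = \left(36 + \left(-35 + 175\right)\right)^{2} = \left(36 + 140\right)^{2} = 176^{2} = 30976$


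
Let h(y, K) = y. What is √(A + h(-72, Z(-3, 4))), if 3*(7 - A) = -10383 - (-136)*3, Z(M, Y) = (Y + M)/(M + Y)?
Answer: 2*√815 ≈ 57.096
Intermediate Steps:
Z(M, Y) = 1 (Z(M, Y) = (M + Y)/(M + Y) = 1)
A = 3332 (A = 7 - (-10383 - (-136)*3)/3 = 7 - (-10383 - 1*(-408))/3 = 7 - (-10383 + 408)/3 = 7 - ⅓*(-9975) = 7 + 3325 = 3332)
√(A + h(-72, Z(-3, 4))) = √(3332 - 72) = √3260 = 2*√815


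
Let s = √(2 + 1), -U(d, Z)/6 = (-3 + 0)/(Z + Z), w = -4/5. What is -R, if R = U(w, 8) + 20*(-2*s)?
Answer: -9/8 + 40*√3 ≈ 68.157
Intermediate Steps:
w = -⅘ (w = -4*⅕ = -⅘ ≈ -0.80000)
U(d, Z) = 9/Z (U(d, Z) = -6*(-3 + 0)/(Z + Z) = -(-18)/(2*Z) = -(-18)*1/(2*Z) = -(-9)/Z = 9/Z)
s = √3 ≈ 1.7320
R = 9/8 - 40*√3 (R = 9/8 + 20*(-2*√3) = 9*(⅛) - 40*√3 = 9/8 - 40*√3 ≈ -68.157)
-R = -(9/8 - 40*√3) = -9/8 + 40*√3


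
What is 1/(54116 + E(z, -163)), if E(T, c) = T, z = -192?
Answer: 1/53924 ≈ 1.8545e-5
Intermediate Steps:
1/(54116 + E(z, -163)) = 1/(54116 - 192) = 1/53924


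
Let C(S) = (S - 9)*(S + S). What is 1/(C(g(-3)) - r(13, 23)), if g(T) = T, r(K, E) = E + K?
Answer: 1/36 ≈ 0.027778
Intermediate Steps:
C(S) = 2*S*(-9 + S) (C(S) = (-9 + S)*(2*S) = 2*S*(-9 + S))
1/(C(g(-3)) - r(13, 23)) = 1/(2*(-3)*(-9 - 3) - (23 + 13)) = 1/(2*(-3)*(-12) - 1*36) = 1/(72 - 36) = 1/36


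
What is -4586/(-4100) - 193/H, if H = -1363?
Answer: 3521009/2794150 ≈ 1.2601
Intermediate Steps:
-4586/(-4100) - 193/H = -4586/(-4100) - 193/(-1363) = -4586*(-1/4100) - 193*(-1/1363) = 2293/2050 + 193/1363 = 3521009/2794150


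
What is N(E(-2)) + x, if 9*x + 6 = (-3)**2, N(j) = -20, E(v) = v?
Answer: -59/3 ≈ -19.667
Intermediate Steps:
x = 1/3 (x = -2/3 + (1/9)*(-3)**2 = -2/3 + (1/9)*9 = -2/3 + 1 = 1/3 ≈ 0.33333)
N(E(-2)) + x = -20 + 1/3 = -59/3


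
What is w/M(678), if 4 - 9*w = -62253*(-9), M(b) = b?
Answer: -560273/6102 ≈ -91.818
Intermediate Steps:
w = -560273/9 (w = 4/9 - (-6917)*(-9) = 4/9 - ⅑*560277 = 4/9 - 62253 = -560273/9 ≈ -62253.)
w/M(678) = -560273/9/678 = -560273/9*1/678 = -560273/6102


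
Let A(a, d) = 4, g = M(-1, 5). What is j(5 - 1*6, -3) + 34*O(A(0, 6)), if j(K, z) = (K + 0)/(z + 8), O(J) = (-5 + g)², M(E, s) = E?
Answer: 6119/5 ≈ 1223.8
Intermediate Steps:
g = -1
O(J) = 36 (O(J) = (-5 - 1)² = (-6)² = 36)
j(K, z) = K/(8 + z)
j(5 - 1*6, -3) + 34*O(A(0, 6)) = (5 - 1*6)/(8 - 3) + 34*36 = (5 - 6)/5 + 1224 = -1*⅕ + 1224 = -⅕ + 1224 = 6119/5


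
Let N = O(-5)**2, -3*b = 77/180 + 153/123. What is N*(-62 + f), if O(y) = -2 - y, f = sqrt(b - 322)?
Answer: -558 + I*sqrt(4391971455)/410 ≈ -558.0 + 161.64*I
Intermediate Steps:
b = -12337/22140 (b = -(77/180 + 153/123)/3 = -(77*(1/180) + 153*(1/123))/3 = -(77/180 + 51/41)/3 = -1/3*12337/7380 = -12337/22140 ≈ -0.55723)
f = I*sqrt(4391971455)/3690 (f = sqrt(-12337/22140 - 322) = sqrt(-7141417/22140) = I*sqrt(4391971455)/3690 ≈ 17.96*I)
N = 9 (N = (-2 - 1*(-5))**2 = (-2 + 5)**2 = 3**2 = 9)
N*(-62 + f) = 9*(-62 + I*sqrt(4391971455)/3690) = -558 + I*sqrt(4391971455)/410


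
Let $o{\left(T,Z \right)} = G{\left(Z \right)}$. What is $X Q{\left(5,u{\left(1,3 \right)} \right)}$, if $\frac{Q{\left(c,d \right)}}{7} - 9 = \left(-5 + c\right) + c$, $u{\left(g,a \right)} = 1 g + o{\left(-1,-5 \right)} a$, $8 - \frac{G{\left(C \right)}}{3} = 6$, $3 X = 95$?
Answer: $\frac{9310}{3} \approx 3103.3$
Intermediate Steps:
$X = \frac{95}{3}$ ($X = \frac{1}{3} \cdot 95 = \frac{95}{3} \approx 31.667$)
$G{\left(C \right)} = 6$ ($G{\left(C \right)} = 24 - 18 = 6$)
$o{\left(T,Z \right)} = 6$
$u{\left(g,a \right)} = g + 6 a$ ($u{\left(g,a \right)} = 1 g + 6 a = g + 6 a$)
$Q{\left(c,d \right)} = 28 + 14 c$ ($Q{\left(c,d \right)} = 63 + 7 \left(\left(-5 + c\right) + c\right) = 63 + 7 \left(-5 + 2 c\right) = 63 + \left(-35 + 14 c\right) = 28 + 14 c$)
$X Q{\left(5,u{\left(1,3 \right)} \right)} = \frac{95 \left(28 + 14 \cdot 5\right)}{3} = \frac{95 \left(28 + 70\right)}{3} = \frac{95}{3} \cdot 98 = \frac{9310}{3}$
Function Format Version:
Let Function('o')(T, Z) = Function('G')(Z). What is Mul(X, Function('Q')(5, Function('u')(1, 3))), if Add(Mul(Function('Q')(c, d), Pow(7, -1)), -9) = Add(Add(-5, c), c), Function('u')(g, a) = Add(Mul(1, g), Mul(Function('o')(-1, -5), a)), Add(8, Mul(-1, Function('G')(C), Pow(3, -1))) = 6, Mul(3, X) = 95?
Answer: Rational(9310, 3) ≈ 3103.3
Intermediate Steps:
X = Rational(95, 3) (X = Mul(Rational(1, 3), 95) = Rational(95, 3) ≈ 31.667)
Function('G')(C) = 6 (Function('G')(C) = Add(24, Mul(-3, 6)) = Add(24, -18) = 6)
Function('o')(T, Z) = 6
Function('u')(g, a) = Add(g, Mul(6, a)) (Function('u')(g, a) = Add(Mul(1, g), Mul(6, a)) = Add(g, Mul(6, a)))
Function('Q')(c, d) = Add(28, Mul(14, c)) (Function('Q')(c, d) = Add(63, Mul(7, Add(Add(-5, c), c))) = Add(63, Mul(7, Add(-5, Mul(2, c)))) = Add(63, Add(-35, Mul(14, c))) = Add(28, Mul(14, c)))
Mul(X, Function('Q')(5, Function('u')(1, 3))) = Mul(Rational(95, 3), Add(28, Mul(14, 5))) = Mul(Rational(95, 3), Add(28, 70)) = Mul(Rational(95, 3), 98) = Rational(9310, 3)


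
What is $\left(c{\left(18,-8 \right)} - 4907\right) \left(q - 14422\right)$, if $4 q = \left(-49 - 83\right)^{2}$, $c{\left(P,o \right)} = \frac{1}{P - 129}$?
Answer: $\frac{5482728748}{111} \approx 4.9394 \cdot 10^{7}$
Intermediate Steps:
$c{\left(P,o \right)} = \frac{1}{-129 + P}$
$q = 4356$ ($q = \frac{\left(-49 - 83\right)^{2}}{4} = \frac{\left(-132\right)^{2}}{4} = \frac{1}{4} \cdot 17424 = 4356$)
$\left(c{\left(18,-8 \right)} - 4907\right) \left(q - 14422\right) = \left(\frac{1}{-129 + 18} - 4907\right) \left(4356 - 14422\right) = \left(\frac{1}{-111} - 4907\right) \left(-10066\right) = \left(- \frac{1}{111} - 4907\right) \left(-10066\right) = \left(- \frac{544678}{111}\right) \left(-10066\right) = \frac{5482728748}{111}$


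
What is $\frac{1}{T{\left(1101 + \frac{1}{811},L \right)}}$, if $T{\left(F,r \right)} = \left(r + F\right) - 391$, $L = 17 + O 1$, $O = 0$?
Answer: $\frac{811}{589598} \approx 0.0013755$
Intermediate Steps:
$L = 17$ ($L = 17 + 0 \cdot 1 = 17 + 0 = 17$)
$T{\left(F,r \right)} = -391 + F + r$ ($T{\left(F,r \right)} = \left(F + r\right) - 391 = -391 + F + r$)
$\frac{1}{T{\left(1101 + \frac{1}{811},L \right)}} = \frac{1}{-391 + \left(1101 + \frac{1}{811}\right) + 17} = \frac{1}{-391 + \frac{892912}{811} + 17} = \frac{1}{\frac{589598}{811}} = \frac{811}{589598}$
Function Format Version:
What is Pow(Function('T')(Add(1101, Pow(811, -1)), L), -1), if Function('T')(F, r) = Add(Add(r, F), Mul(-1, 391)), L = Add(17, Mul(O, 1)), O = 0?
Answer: Rational(811, 589598) ≈ 0.0013755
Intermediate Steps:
L = 17 (L = Add(17, Mul(0, 1)) = Add(17, 0) = 17)
Function('T')(F, r) = Add(-391, F, r) (Function('T')(F, r) = Add(Add(F, r), -391) = Add(-391, F, r))
Pow(Function('T')(Add(1101, Pow(811, -1)), L), -1) = Pow(Add(-391, Add(1101, Pow(811, -1)), 17), -1) = Pow(Add(-391, Add(1101, Rational(1, 811)), 17), -1) = Pow(Add(-391, Rational(892912, 811), 17), -1) = Pow(Rational(589598, 811), -1) = Rational(811, 589598)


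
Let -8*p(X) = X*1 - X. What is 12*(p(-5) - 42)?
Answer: -504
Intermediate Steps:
p(X) = 0 (p(X) = -(X*1 - X)/8 = -(X - X)/8 = -1/8*0 = 0)
12*(p(-5) - 42) = 12*(0 - 42) = 12*(-42) = -504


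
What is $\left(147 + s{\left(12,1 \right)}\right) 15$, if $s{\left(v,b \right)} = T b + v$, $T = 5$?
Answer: $2460$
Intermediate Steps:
$s{\left(v,b \right)} = v + 5 b$ ($s{\left(v,b \right)} = 5 b + v = v + 5 b$)
$\left(147 + s{\left(12,1 \right)}\right) 15 = \left(147 + \left(12 + 5 \cdot 1\right)\right) 15 = \left(147 + \left(12 + 5\right)\right) 15 = \left(147 + 17\right) 15 = 164 \cdot 15 = 2460$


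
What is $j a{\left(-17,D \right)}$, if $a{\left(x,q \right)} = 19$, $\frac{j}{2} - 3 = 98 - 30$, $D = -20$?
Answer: $2698$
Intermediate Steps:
$j = 142$ ($j = 6 + 2 \left(98 - 30\right) = 6 + 2 \cdot 68 = 6 + 136 = 142$)
$j a{\left(-17,D \right)} = 142 \cdot 19 = 2698$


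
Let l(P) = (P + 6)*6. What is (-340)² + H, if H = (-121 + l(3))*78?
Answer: 110374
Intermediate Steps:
l(P) = 36 + 6*P (l(P) = (6 + P)*6 = 36 + 6*P)
H = -5226 (H = (-121 + (36 + 6*3))*78 = (-121 + (36 + 18))*78 = (-121 + 54)*78 = -67*78 = -5226)
(-340)² + H = (-340)² - 5226 = 115600 - 5226 = 110374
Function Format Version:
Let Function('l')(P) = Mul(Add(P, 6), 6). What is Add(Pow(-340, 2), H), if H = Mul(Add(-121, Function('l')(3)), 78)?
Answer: 110374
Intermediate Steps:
Function('l')(P) = Add(36, Mul(6, P)) (Function('l')(P) = Mul(Add(6, P), 6) = Add(36, Mul(6, P)))
H = -5226 (H = Mul(Add(-121, Add(36, Mul(6, 3))), 78) = Mul(Add(-121, Add(36, 18)), 78) = Mul(Add(-121, 54), 78) = Mul(-67, 78) = -5226)
Add(Pow(-340, 2), H) = Add(Pow(-340, 2), -5226) = Add(115600, -5226) = 110374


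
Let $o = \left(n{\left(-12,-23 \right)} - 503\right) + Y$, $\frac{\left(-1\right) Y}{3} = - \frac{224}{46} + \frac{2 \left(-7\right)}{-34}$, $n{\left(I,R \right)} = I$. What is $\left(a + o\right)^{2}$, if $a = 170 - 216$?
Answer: $\frac{45848230884}{152881} \approx 2.999 \cdot 10^{5}$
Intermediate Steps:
$Y = \frac{5229}{391}$ ($Y = - 3 \left(- \frac{224}{46} + \frac{2 \left(-7\right)}{-34}\right) = - 3 \left(\left(-224\right) \frac{1}{46} - - \frac{7}{17}\right) = - 3 \left(- \frac{112}{23} + \frac{7}{17}\right) = \left(-3\right) \left(- \frac{1743}{391}\right) = \frac{5229}{391} \approx 13.373$)
$a = -46$
$o = - \frac{196136}{391}$ ($o = \left(-12 - 503\right) + \frac{5229}{391} = -515 + \frac{5229}{391} = - \frac{196136}{391} \approx -501.63$)
$\left(a + o\right)^{2} = \left(-46 - \frac{196136}{391}\right)^{2} = \left(- \frac{214122}{391}\right)^{2} = \frac{45848230884}{152881}$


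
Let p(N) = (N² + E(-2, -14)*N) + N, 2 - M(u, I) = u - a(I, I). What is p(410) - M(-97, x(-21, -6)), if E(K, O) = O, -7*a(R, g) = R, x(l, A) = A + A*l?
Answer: 1138817/7 ≈ 1.6269e+5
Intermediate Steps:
a(R, g) = -R/7
M(u, I) = 2 - u - I/7 (M(u, I) = 2 - (u - (-1)*I/7) = 2 - (u + I/7) = 2 + (-u - I/7) = 2 - u - I/7)
p(N) = N² - 13*N (p(N) = (N² - 14*N) + N = N² - 13*N)
p(410) - M(-97, x(-21, -6)) = 410*(-13 + 410) - (2 - 1*(-97) - (-6)*(1 - 21)/7) = 410*397 - (2 + 97 - (-6)*(-20)/7) = 162770 - (2 + 97 - ⅐*120) = 162770 - (2 + 97 - 120/7) = 162770 - 1*573/7 = 162770 - 573/7 = 1138817/7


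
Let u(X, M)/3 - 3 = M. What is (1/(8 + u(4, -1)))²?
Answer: 1/196 ≈ 0.0051020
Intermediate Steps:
u(X, M) = 9 + 3*M
(1/(8 + u(4, -1)))² = (1/(8 + (9 + 3*(-1))))² = (1/(8 + (9 - 3)))² = (1/(8 + 6))² = (1/14)² = 1/196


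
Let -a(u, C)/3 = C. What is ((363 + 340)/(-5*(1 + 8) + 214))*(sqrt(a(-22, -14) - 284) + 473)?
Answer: 332519/169 + 7733*I*sqrt(2)/169 ≈ 1967.6 + 64.711*I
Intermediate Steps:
a(u, C) = -3*C
((363 + 340)/(-5*(1 + 8) + 214))*(sqrt(a(-22, -14) - 284) + 473) = ((363 + 340)/(-5*(1 + 8) + 214))*(sqrt(-3*(-14) - 284) + 473) = (703/(-5*9 + 214))*(sqrt(42 - 284) + 473) = (703/(-45 + 214))*(sqrt(-242) + 473) = (703/169)*(11*I*sqrt(2) + 473) = (703*(1/169))*(473 + 11*I*sqrt(2)) = 703*(473 + 11*I*sqrt(2))/169 = 332519/169 + 7733*I*sqrt(2)/169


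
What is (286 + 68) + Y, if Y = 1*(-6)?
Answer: 348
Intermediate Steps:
Y = -6
(286 + 68) + Y = (286 + 68) - 6 = 354 - 6 = 348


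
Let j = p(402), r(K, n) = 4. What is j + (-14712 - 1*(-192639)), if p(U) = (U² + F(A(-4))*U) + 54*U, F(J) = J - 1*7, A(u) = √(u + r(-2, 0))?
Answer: 358425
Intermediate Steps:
A(u) = √(4 + u) (A(u) = √(u + 4) = √(4 + u))
F(J) = -7 + J (F(J) = J - 7 = -7 + J)
p(U) = U² + 47*U (p(U) = (U² + (-7 + √(4 - 4))*U) + 54*U = (U² + (-7 + √0)*U) + 54*U = (U² + (-7 + 0)*U) + 54*U = (U² - 7*U) + 54*U = U² + 47*U)
j = 180498 (j = 402*(47 + 402) = 402*449 = 180498)
j + (-14712 - 1*(-192639)) = 180498 + (-14712 - 1*(-192639)) = 180498 + (-14712 + 192639) = 180498 + 177927 = 358425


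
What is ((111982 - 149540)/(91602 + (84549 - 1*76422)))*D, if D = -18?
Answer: 75116/11081 ≈ 6.7788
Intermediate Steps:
((111982 - 149540)/(91602 + (84549 - 1*76422)))*D = ((111982 - 149540)/(91602 + (84549 - 1*76422)))*(-18) = -37558/(91602 + (84549 - 76422))*(-18) = -37558/(91602 + 8127)*(-18) = -37558/99729*(-18) = 75116/11081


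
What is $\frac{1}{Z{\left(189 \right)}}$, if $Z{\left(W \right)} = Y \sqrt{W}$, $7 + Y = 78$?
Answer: $\frac{\sqrt{21}}{4473} \approx 0.0010245$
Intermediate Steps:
$Y = 71$ ($Y = -7 + 78 = 71$)
$Z{\left(W \right)} = 71 \sqrt{W}$
$\frac{1}{Z{\left(189 \right)}} = \frac{1}{71 \sqrt{189}} = \frac{1}{71 \cdot 3 \sqrt{21}} = \frac{1}{213 \sqrt{21}} = \frac{\sqrt{21}}{4473}$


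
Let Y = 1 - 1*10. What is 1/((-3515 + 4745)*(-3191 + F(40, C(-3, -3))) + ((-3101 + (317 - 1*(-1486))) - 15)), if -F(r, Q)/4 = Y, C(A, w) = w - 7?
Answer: -1/3881963 ≈ -2.5760e-7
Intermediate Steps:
Y = -9 (Y = 1 - 10 = -9)
C(A, w) = -7 + w
F(r, Q) = 36 (F(r, Q) = -4*(-9) = 36)
1/((-3515 + 4745)*(-3191 + F(40, C(-3, -3))) + ((-3101 + (317 - 1*(-1486))) - 15)) = 1/((-3515 + 4745)*(-3191 + 36) + ((-3101 + (317 - 1*(-1486))) - 15)) = 1/(1230*(-3155) + ((-3101 + (317 + 1486)) - 15)) = 1/(-3880650 + ((-3101 + 1803) - 15)) = 1/(-3880650 + (-1298 - 15)) = 1/(-3880650 - 1313) = 1/(-3881963) = -1/3881963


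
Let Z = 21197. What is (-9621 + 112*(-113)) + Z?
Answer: -1080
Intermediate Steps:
(-9621 + 112*(-113)) + Z = (-9621 + 112*(-113)) + 21197 = (-9621 - 12656) + 21197 = -22277 + 21197 = -1080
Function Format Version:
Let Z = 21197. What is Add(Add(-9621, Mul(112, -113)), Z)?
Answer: -1080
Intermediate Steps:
Add(Add(-9621, Mul(112, -113)), Z) = Add(Add(-9621, Mul(112, -113)), 21197) = Add(Add(-9621, -12656), 21197) = Add(-22277, 21197) = -1080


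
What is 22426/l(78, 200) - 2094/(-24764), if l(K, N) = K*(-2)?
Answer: -34689425/241449 ≈ -143.67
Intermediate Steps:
l(K, N) = -2*K
22426/l(78, 200) - 2094/(-24764) = 22426/((-2*78)) - 2094/(-24764) = 22426/(-156) - 2094*(-1/24764) = 22426*(-1/156) + 1047/12382 = -11213/78 + 1047/12382 = -34689425/241449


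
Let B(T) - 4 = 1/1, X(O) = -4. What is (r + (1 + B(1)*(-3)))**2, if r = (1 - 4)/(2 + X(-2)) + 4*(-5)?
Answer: 4225/4 ≈ 1056.3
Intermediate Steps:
B(T) = 5 (B(T) = 4 + 1/1 = 4 + 1 = 5)
r = -37/2 (r = (1 - 4)/(2 - 4) + 4*(-5) = -3/(-2) - 20 = -3*(-1/2) - 20 = 3/2 - 20 = -37/2 ≈ -18.500)
(r + (1 + B(1)*(-3)))**2 = (-37/2 + (1 + 5*(-3)))**2 = (-37/2 + (1 - 15))**2 = (-37/2 - 14)**2 = (-65/2)**2 = 4225/4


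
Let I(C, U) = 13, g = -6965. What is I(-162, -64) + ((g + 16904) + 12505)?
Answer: 22457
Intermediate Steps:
I(-162, -64) + ((g + 16904) + 12505) = 13 + ((-6965 + 16904) + 12505) = 13 + (9939 + 12505) = 13 + 22444 = 22457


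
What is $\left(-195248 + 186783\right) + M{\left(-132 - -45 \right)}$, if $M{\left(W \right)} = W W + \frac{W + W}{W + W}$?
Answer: $-895$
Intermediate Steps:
$M{\left(W \right)} = 1 + W^{2}$ ($M{\left(W \right)} = W^{2} + \frac{2 W}{2 W} = W^{2} + 2 W \frac{1}{2 W} = W^{2} + 1 = 1 + W^{2}$)
$\left(-195248 + 186783\right) + M{\left(-132 - -45 \right)} = \left(-195248 + 186783\right) + \left(1 + \left(-132 - -45\right)^{2}\right) = -8465 + \left(1 + \left(-132 + 45\right)^{2}\right) = -8465 + \left(1 + \left(-87\right)^{2}\right) = -8465 + \left(1 + 7569\right) = -8465 + 7570 = -895$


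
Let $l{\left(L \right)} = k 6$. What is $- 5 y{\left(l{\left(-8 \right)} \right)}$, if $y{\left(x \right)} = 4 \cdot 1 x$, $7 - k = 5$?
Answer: $-240$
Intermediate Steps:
$k = 2$ ($k = 7 - 5 = 2$)
$l{\left(L \right)} = 12$ ($l{\left(L \right)} = 2 \cdot 6 = 12$)
$y{\left(x \right)} = 4 x$
$- 5 y{\left(l{\left(-8 \right)} \right)} = - 5 \cdot 4 \cdot 12 = \left(-5\right) 48 = -240$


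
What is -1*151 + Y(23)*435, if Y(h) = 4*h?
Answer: 39869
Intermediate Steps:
-1*151 + Y(23)*435 = -1*151 + (4*23)*435 = -151 + 92*435 = -151 + 40020 = 39869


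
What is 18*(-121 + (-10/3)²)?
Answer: -1978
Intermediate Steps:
18*(-121 + (-10/3)²) = 18*(-121 + 100/9) = 18*(-989/9) = -1978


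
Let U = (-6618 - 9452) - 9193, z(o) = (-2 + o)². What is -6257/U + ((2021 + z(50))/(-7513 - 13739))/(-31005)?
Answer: 1869823499/7549320636 ≈ 0.24768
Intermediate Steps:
U = -25263 (U = -16070 - 9193 = -25263)
-6257/U + ((2021 + z(50))/(-7513 - 13739))/(-31005) = -6257/(-25263) + ((2021 + (-2 + 50)²)/(-7513 - 13739))/(-31005) = -6257*(-1/25263) + ((2021 + 48²)/(-21252))*(-1/31005) = 6257/25263 + ((2021 + 2304)*(-1/21252))*(-1/31005) = 6257/25263 + (4325*(-1/21252))*(-1/31005) = 6257/25263 - 4325/21252*(-1/31005) = 6257/25263 + 865/131783652 = 1869823499/7549320636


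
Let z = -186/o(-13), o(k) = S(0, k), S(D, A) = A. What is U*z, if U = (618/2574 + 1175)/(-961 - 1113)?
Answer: -15629518/1927783 ≈ -8.1075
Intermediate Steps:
o(k) = k
z = 186/13 (z = -186/(-13) = -186*(-1/13) = 186/13 ≈ 14.308)
U = -252089/444873 (U = (618*(1/2574) + 1175)/(-2074) = (103/429 + 1175)*(-1/2074) = (504178/429)*(-1/2074) = -252089/444873 ≈ -0.56665)
U*z = -252089/444873*186/13 = -15629518/1927783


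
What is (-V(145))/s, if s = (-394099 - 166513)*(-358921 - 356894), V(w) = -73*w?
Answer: 2117/80258895756 ≈ 2.6377e-8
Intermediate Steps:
s = 401294478780 (s = -560612*(-715815) = 401294478780)
(-V(145))/s = -(-73)*145/401294478780 = -1*(-10585)*(1/401294478780) = 10585*(1/401294478780) = 2117/80258895756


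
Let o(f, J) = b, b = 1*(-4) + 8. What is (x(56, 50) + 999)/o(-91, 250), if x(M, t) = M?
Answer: 1055/4 ≈ 263.75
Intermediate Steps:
b = 4 (b = -4 + 8 = 4)
o(f, J) = 4
(x(56, 50) + 999)/o(-91, 250) = (56 + 999)/4 = 1055*(1/4) = 1055/4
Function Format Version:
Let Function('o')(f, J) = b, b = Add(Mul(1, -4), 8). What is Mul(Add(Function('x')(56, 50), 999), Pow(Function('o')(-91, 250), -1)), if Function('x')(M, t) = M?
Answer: Rational(1055, 4) ≈ 263.75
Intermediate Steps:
b = 4 (b = Add(-4, 8) = 4)
Function('o')(f, J) = 4
Mul(Add(Function('x')(56, 50), 999), Pow(Function('o')(-91, 250), -1)) = Mul(Add(56, 999), Pow(4, -1)) = Mul(1055, Rational(1, 4)) = Rational(1055, 4)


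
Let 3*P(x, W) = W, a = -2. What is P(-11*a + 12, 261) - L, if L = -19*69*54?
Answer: 70881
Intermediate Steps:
P(x, W) = W/3
L = -70794 (L = -1311*54 = -70794)
P(-11*a + 12, 261) - L = (⅓)*261 - 1*(-70794) = 87 + 70794 = 70881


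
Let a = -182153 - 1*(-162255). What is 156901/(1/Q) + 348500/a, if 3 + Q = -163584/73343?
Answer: -8434306488997/10277317 ≈ -8.2067e+5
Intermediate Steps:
Q = -5403/1033 (Q = -3 - 163584/73343 = -3 - 163584*1/73343 = -3 - 2304/1033 = -5403/1033 ≈ -5.2304)
a = -19898 (a = -182153 + 162255 = -19898)
156901/(1/Q) + 348500/a = 156901/(1/(-5403/1033)) + 348500/(-19898) = 156901/(-1033/5403) + 348500*(-1/19898) = 156901*(-5403/1033) - 174250/9949 = -847736103/1033 - 174250/9949 = -8434306488997/10277317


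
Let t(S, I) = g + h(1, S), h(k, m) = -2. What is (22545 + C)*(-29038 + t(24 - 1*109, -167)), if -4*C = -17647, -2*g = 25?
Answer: -6265287835/8 ≈ -7.8316e+8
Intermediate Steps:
g = -25/2 (g = -½*25 = -25/2 ≈ -12.500)
t(S, I) = -29/2 (t(S, I) = -25/2 - 2 = -29/2)
C = 17647/4 (C = -¼*(-17647) = 17647/4 ≈ 4411.8)
(22545 + C)*(-29038 + t(24 - 1*109, -167)) = (22545 + 17647/4)*(-29038 - 29/2) = (107827/4)*(-58105/2) = -6265287835/8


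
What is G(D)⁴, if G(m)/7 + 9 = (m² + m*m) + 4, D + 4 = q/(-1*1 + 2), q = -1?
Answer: 9845600625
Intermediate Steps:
D = -5 (D = -4 - 1/(-1*1 + 2) = -4 - 1/(-1 + 2) = -4 - 1/1 = -4 - 1*1 = -4 - 1 = -5)
G(m) = -35 + 14*m² (G(m) = -63 + 7*((m² + m*m) + 4) = -63 + 7*((m² + m²) + 4) = -63 + 7*(2*m² + 4) = -63 + 7*(4 + 2*m²) = -63 + (28 + 14*m²) = -35 + 14*m²)
G(D)⁴ = (-35 + 14*(-5)²)⁴ = (-35 + 14*25)⁴ = (-35 + 350)⁴ = 315⁴ = 9845600625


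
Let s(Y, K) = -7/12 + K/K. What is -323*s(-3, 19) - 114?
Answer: -2983/12 ≈ -248.58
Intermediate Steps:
s(Y, K) = 5/12 (s(Y, K) = -7*1/12 + 1 = -7/12 + 1 = 5/12)
-323*s(-3, 19) - 114 = -323*5/12 - 114 = -1615/12 - 114 = -2983/12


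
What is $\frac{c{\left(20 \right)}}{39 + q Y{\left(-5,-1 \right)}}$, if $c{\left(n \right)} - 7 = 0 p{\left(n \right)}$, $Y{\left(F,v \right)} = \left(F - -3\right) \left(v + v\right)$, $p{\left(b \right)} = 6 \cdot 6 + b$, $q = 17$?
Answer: $\frac{7}{107} \approx 0.065421$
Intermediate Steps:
$p{\left(b \right)} = 36 + b$
$Y{\left(F,v \right)} = 2 v \left(3 + F\right)$ ($Y{\left(F,v \right)} = \left(F + \left(-1 + 4\right)\right) 2 v = \left(F + 3\right) 2 v = \left(3 + F\right) 2 v = 2 v \left(3 + F\right)$)
$c{\left(n \right)} = 7$ ($c{\left(n \right)} = 7 + 0 \left(36 + n\right) = 7 + 0 = 7$)
$\frac{c{\left(20 \right)}}{39 + q Y{\left(-5,-1 \right)}} = \frac{7}{39 + 17 \cdot 2 \left(-1\right) \left(3 - 5\right)} = \frac{7}{39 + 17 \cdot 2 \left(-1\right) \left(-2\right)} = \frac{7}{39 + 17 \cdot 4} = \frac{7}{39 + 68} = \frac{7}{107}$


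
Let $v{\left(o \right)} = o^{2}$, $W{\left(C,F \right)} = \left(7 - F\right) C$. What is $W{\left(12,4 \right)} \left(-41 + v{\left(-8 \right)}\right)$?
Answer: $828$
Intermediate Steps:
$W{\left(C,F \right)} = C \left(7 - F\right)$
$W{\left(12,4 \right)} \left(-41 + v{\left(-8 \right)}\right) = 12 \left(7 - 4\right) \left(-41 + \left(-8\right)^{2}\right) = 12 \left(7 - 4\right) \left(-41 + 64\right) = 12 \cdot 3 \cdot 23 = 36 \cdot 23 = 828$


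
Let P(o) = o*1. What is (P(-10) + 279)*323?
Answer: 86887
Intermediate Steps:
P(o) = o
(P(-10) + 279)*323 = (-10 + 279)*323 = 269*323 = 86887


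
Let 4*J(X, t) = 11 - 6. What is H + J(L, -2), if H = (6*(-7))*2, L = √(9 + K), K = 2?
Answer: -331/4 ≈ -82.750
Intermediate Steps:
L = √11 (L = √(9 + 2) = √11 ≈ 3.3166)
J(X, t) = 5/4 (J(X, t) = (11 - 6)/4 = (¼)*5 = 5/4)
H = -84 (H = -42*2 = -84)
H + J(L, -2) = -84 + 5/4 = -331/4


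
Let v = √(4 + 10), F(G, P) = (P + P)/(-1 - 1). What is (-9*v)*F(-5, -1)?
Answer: -9*√14 ≈ -33.675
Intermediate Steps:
F(G, P) = -P (F(G, P) = (2*P)/(-2) = (2*P)*(-½) = -P)
v = √14 ≈ 3.7417
(-9*v)*F(-5, -1) = (-9*√14)*(-1*(-1)) = -9*√14*1 = -9*√14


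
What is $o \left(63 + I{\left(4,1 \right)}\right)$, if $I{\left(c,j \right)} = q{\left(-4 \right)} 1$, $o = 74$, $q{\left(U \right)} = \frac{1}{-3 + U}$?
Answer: $\frac{32560}{7} \approx 4651.4$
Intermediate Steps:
$I{\left(c,j \right)} = - \frac{1}{7}$ ($I{\left(c,j \right)} = \frac{1}{-3 - 4} \cdot 1 = \frac{1}{-7} \cdot 1 = \left(- \frac{1}{7}\right) 1 = - \frac{1}{7}$)
$o \left(63 + I{\left(4,1 \right)}\right) = 74 \left(63 - \frac{1}{7}\right) = 74 \cdot \frac{440}{7} = \frac{32560}{7}$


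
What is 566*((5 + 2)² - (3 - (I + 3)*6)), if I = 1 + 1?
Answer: 43016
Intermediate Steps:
I = 2
566*((5 + 2)² - (3 - (I + 3)*6)) = 566*((5 + 2)² - (3 - (2 + 3)*6)) = 566*(7² - (3 - 5*6)) = 566*(49 - (3 - 1*30)) = 566*(49 - (3 - 30)) = 566*(49 - 1*(-27)) = 566*(49 + 27) = 566*76 = 43016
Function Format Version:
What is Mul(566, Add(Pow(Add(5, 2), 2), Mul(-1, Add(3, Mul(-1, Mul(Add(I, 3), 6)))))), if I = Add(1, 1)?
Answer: 43016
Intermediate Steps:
I = 2
Mul(566, Add(Pow(Add(5, 2), 2), Mul(-1, Add(3, Mul(-1, Mul(Add(I, 3), 6)))))) = Mul(566, Add(Pow(Add(5, 2), 2), Mul(-1, Add(3, Mul(-1, Mul(Add(2, 3), 6)))))) = Mul(566, Add(Pow(7, 2), Mul(-1, Add(3, Mul(-1, Mul(5, 6)))))) = Mul(566, Add(49, Mul(-1, Add(3, Mul(-1, 30))))) = Mul(566, Add(49, Mul(-1, Add(3, -30)))) = Mul(566, Add(49, Mul(-1, -27))) = Mul(566, Add(49, 27)) = Mul(566, 76) = 43016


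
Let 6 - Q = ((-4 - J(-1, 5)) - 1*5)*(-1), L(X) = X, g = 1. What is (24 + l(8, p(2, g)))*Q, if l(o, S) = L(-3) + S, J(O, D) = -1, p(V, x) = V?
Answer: -46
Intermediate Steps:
l(o, S) = -3 + S
Q = -2 (Q = 6 - ((-4 - 1*(-1)) - 1*5)*(-1) = 6 - ((-4 + 1) - 5)*(-1) = 6 - (-3 - 5)*(-1) = 6 - (-8)*(-1) = 6 - 1*8 = 6 - 8 = -2)
(24 + l(8, p(2, g)))*Q = (24 + (-3 + 2))*(-2) = (24 - 1)*(-2) = 23*(-2) = -46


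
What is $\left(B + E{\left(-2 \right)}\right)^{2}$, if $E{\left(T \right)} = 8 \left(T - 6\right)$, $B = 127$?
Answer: $3969$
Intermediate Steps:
$E{\left(T \right)} = -48 + 8 T$ ($E{\left(T \right)} = 8 \left(-6 + T\right) = -48 + 8 T$)
$\left(B + E{\left(-2 \right)}\right)^{2} = \left(127 + \left(-48 + 8 \left(-2\right)\right)\right)^{2} = \left(127 - 64\right)^{2} = 63^{2} = 3969$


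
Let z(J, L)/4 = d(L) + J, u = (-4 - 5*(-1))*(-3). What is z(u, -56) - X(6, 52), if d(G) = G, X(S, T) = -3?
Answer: -233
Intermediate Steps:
u = -3 (u = (-4 + 5)*(-3) = 1*(-3) = -3)
z(J, L) = 4*J + 4*L (z(J, L) = 4*(L + J) = 4*(J + L) = 4*J + 4*L)
z(u, -56) - X(6, 52) = (4*(-3) + 4*(-56)) - 1*(-3) = (-12 - 224) + 3 = -236 + 3 = -233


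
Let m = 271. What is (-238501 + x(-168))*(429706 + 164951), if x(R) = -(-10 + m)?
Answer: -141981494634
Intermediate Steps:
x(R) = -261 (x(R) = -(-10 + 271) = -1*261 = -261)
(-238501 + x(-168))*(429706 + 164951) = (-238501 - 261)*(429706 + 164951) = -238762*594657 = -141981494634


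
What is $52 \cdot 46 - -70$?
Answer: $2462$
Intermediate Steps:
$52 \cdot 46 - -70 = 2392 + 70 = 2462$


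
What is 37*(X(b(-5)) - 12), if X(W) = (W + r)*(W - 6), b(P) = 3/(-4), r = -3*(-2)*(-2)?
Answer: 43845/16 ≈ 2740.3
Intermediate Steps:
r = -12 (r = 6*(-2) = -12)
b(P) = -3/4 (b(P) = 3*(-1/4) = -3/4)
X(W) = (-12 + W)*(-6 + W) (X(W) = (W - 12)*(W - 6) = (-12 + W)*(-6 + W))
37*(X(b(-5)) - 12) = 37*((72 + (-3/4)**2 - 18*(-3/4)) - 12) = 37*((72 + 9/16 + 27/2) - 12) = 37*(1377/16 - 12) = 37*(1185/16) = 43845/16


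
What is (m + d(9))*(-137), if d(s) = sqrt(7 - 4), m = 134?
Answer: -18358 - 137*sqrt(3) ≈ -18595.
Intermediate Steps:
d(s) = sqrt(3)
(m + d(9))*(-137) = (134 + sqrt(3))*(-137) = -18358 - 137*sqrt(3)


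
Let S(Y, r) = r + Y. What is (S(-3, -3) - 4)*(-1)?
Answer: 10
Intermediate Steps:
S(Y, r) = Y + r
(S(-3, -3) - 4)*(-1) = ((-3 - 3) - 4)*(-1) = (-6 - 4)*(-1) = -10*(-1) = 10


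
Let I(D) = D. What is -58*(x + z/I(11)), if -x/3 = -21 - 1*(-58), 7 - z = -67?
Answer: 66526/11 ≈ 6047.8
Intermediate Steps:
z = 74 (z = 7 - 1*(-67) = 7 + 67 = 74)
x = -111 (x = -3*(-21 - 1*(-58)) = -3*(-21 + 58) = -3*37 = -111)
-58*(x + z/I(11)) = -58*(-111 + 74/11) = -58*(-1147/11) = 66526/11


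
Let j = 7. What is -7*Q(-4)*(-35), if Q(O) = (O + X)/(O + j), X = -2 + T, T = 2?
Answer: -980/3 ≈ -326.67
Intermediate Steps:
X = 0 (X = -2 + 2 = 0)
Q(O) = O/(7 + O) (Q(O) = (O + 0)/(O + 7) = O/(7 + O))
-7*Q(-4)*(-35) = -(-28)/(7 - 4)*(-35) = -(-28)/3*(-35) = -7*(-4/3)*(-35) = (28/3)*(-35) = -980/3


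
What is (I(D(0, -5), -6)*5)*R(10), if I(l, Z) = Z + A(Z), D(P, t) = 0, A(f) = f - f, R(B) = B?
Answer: -300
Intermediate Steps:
A(f) = 0
I(l, Z) = Z (I(l, Z) = Z + 0 = Z)
(I(D(0, -5), -6)*5)*R(10) = -6*5*10 = -30*10 = -300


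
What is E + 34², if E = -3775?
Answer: -2619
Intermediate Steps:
E + 34² = -3775 + 34² = -3775 + 1156 = -2619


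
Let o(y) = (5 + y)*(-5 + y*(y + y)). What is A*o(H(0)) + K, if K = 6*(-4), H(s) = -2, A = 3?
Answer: 3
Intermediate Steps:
K = -24
o(y) = (-5 + 2*y²)*(5 + y) (o(y) = (5 + y)*(-5 + y*(2*y)) = (5 + y)*(-5 + 2*y²) = (-5 + 2*y²)*(5 + y))
A*o(H(0)) + K = 3*(-25 - 5*(-2) + 2*(-2)³ + 10*(-2)²) - 24 = 3*(-25 + 10 + 2*(-8) + 10*4) - 24 = 3*(-25 + 10 - 16 + 40) - 24 = 3*9 - 24 = 27 - 24 = 3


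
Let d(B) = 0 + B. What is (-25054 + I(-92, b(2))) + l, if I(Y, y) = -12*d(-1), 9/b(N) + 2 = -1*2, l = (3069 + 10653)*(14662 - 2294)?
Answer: 169688654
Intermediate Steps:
l = 169713696 (l = 13722*12368 = 169713696)
d(B) = B
b(N) = -9/4 (b(N) = 9/(-2 - 1*2) = 9/(-2 - 2) = 9/(-4) = 9*(-1/4) = -9/4)
I(Y, y) = 12 (I(Y, y) = -12*(-1) = 12)
(-25054 + I(-92, b(2))) + l = (-25054 + 12) + 169713696 = -25042 + 169713696 = 169688654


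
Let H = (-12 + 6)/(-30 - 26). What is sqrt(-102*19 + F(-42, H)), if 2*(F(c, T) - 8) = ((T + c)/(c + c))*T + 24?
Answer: I*sqrt(1178893786)/784 ≈ 43.795*I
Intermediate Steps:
H = 3/28 (H = -6/(-56) = -6*(-1/56) = 3/28 ≈ 0.10714)
F(c, T) = 20 + T*(T + c)/(4*c) (F(c, T) = 8 + (((T + c)/(c + c))*T + 24)/2 = 8 + (((T + c)/((2*c)))*T + 24)/2 = 8 + (((T + c)*(1/(2*c)))*T + 24)/2 = 8 + (((T + c)/(2*c))*T + 24)/2 = 8 + (T*(T + c)/(2*c) + 24)/2 = 8 + (24 + T*(T + c)/(2*c))/2 = 8 + (12 + T*(T + c)/(4*c)) = 20 + T*(T + c)/(4*c))
sqrt(-102*19 + F(-42, H)) = sqrt(-102*19 + (1/4)*((3/28)**2 - 42*(80 + 3/28))/(-42)) = sqrt(-1938 + (1/4)*(-1/42)*(9/784 - 42*2243/28)) = sqrt(-1938 + (1/4)*(-1/42)*(9/784 - 6729/2)) = sqrt(-1938 + (1/4)*(-1/42)*(-2637759/784)) = sqrt(-1938 + 879253/43904) = sqrt(-84206699/43904) = I*sqrt(1178893786)/784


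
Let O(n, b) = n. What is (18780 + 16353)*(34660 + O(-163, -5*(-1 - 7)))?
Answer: 1211983101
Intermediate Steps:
(18780 + 16353)*(34660 + O(-163, -5*(-1 - 7))) = (18780 + 16353)*(34660 - 163) = 35133*34497 = 1211983101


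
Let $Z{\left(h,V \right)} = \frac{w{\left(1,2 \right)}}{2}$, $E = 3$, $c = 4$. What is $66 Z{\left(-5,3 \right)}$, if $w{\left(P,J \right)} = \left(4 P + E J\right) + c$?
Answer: $462$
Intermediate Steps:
$w{\left(P,J \right)} = 4 + 3 J + 4 P$ ($w{\left(P,J \right)} = \left(4 P + 3 J\right) + 4 = \left(3 J + 4 P\right) + 4 = 4 + 3 J + 4 P$)
$Z{\left(h,V \right)} = 7$ ($Z{\left(h,V \right)} = \frac{4 + 3 \cdot 2 + 4 \cdot 1}{2} = \left(4 + 6 + 4\right) \frac{1}{2} = 14 \cdot \frac{1}{2} = 7$)
$66 Z{\left(-5,3 \right)} = 66 \cdot 7 = 462$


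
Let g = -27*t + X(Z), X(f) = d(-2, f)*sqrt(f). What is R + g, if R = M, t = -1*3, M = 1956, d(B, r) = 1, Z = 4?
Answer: 2039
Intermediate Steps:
t = -3
R = 1956
X(f) = sqrt(f) (X(f) = 1*sqrt(f) = sqrt(f))
g = 83 (g = -27*(-3) + sqrt(4) = 81 + 2 = 83)
R + g = 1956 + 83 = 2039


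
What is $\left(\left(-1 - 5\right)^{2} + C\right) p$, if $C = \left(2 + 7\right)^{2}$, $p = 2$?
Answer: $234$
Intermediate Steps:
$C = 81$ ($C = 9^{2} = 81$)
$\left(\left(-1 - 5\right)^{2} + C\right) p = \left(\left(-1 - 5\right)^{2} + 81\right) 2 = \left(\left(-6\right)^{2} + 81\right) 2 = \left(36 + 81\right) 2 = 117 \cdot 2 = 234$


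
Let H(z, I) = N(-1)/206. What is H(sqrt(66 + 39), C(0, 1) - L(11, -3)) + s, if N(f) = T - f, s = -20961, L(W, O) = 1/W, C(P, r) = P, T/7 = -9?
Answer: -2159014/103 ≈ -20961.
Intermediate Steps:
T = -63 (T = 7*(-9) = -63)
N(f) = -63 - f
H(z, I) = -31/103 (H(z, I) = (-63 - 1*(-1))/206 = (-63 + 1)*(1/206) = -62*1/206 = -31/103)
H(sqrt(66 + 39), C(0, 1) - L(11, -3)) + s = -31/103 - 20961 = -2159014/103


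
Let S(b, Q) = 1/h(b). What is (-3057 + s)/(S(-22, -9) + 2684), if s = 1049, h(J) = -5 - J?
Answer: -34136/45629 ≈ -0.74812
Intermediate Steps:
S(b, Q) = 1/(-5 - b)
(-3057 + s)/(S(-22, -9) + 2684) = (-3057 + 1049)/(-1/(5 - 22) + 2684) = -2008/(-1/(-17) + 2684) = -2008/(-1*(-1/17) + 2684) = -2008/(1/17 + 2684) = -2008/45629/17 = -2008*17/45629 = -34136/45629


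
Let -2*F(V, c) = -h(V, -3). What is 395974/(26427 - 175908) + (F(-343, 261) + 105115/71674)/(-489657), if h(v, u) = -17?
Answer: -2316149963481983/874356119491743 ≈ -2.6490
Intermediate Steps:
F(V, c) = -17/2 (F(V, c) = -(-1)*(-17)/2 = -1/2*17 = -17/2)
395974/(26427 - 175908) + (F(-343, 261) + 105115/71674)/(-489657) = 395974/(26427 - 175908) + (-17/2 + 105115/71674)/(-489657) = 395974/(-149481) + (-17/2 + 105115*(1/71674))*(-1/489657) = 395974*(-1/149481) + (-17/2 + 105115/71674)*(-1/489657) = -395974/149481 - 252057/35837*(-1/489657) = -395974/149481 + 84019/5849279303 = -2316149963481983/874356119491743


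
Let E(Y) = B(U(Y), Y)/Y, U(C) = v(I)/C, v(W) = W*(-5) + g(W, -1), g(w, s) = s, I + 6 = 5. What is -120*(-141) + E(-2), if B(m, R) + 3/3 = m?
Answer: 33843/2 ≈ 16922.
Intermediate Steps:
I = -1 (I = -6 + 5 = -1)
v(W) = -1 - 5*W (v(W) = W*(-5) - 1 = -5*W - 1 = -1 - 5*W)
U(C) = 4/C (U(C) = (-1 - 5*(-1))/C = (-1 + 5)/C = 4/C)
B(m, R) = -1 + m
E(Y) = (-1 + 4/Y)/Y
-120*(-141) + E(-2) = -120*(-141) + (4 - 1*(-2))/(-2)**2 = 16920 + (4 + 2)/4 = 16920 + (1/4)*6 = 16920 + 3/2 = 33843/2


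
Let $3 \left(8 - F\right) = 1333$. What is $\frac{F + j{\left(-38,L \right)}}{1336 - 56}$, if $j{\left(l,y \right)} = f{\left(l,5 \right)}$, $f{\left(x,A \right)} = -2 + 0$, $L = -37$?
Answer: $- \frac{263}{768} \approx -0.34245$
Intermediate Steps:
$F = - \frac{1309}{3}$ ($F = 8 - \frac{1333}{3} = - \frac{1309}{3} \approx -436.33$)
$f{\left(x,A \right)} = -2$
$j{\left(l,y \right)} = -2$
$\frac{F + j{\left(-38,L \right)}}{1336 - 56} = \frac{- \frac{1309}{3} - 2}{1336 - 56} = - \frac{1315}{3 \cdot 1280} = \left(- \frac{1315}{3}\right) \frac{1}{1280} = - \frac{263}{768}$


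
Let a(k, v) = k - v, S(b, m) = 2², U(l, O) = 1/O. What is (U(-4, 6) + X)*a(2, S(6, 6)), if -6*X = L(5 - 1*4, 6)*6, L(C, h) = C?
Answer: 5/3 ≈ 1.6667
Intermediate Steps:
S(b, m) = 4
X = -1 (X = -(5 - 1*4)*6/6 = -(5 - 4)*6/6 = -6/6 = -⅙*6 = -1)
(U(-4, 6) + X)*a(2, S(6, 6)) = (1/6 - 1)*(2 - 1*4) = (⅙ - 1)*(2 - 4) = -⅚*(-2) = 5/3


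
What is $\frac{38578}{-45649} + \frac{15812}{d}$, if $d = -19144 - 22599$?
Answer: $- \frac{2332163442}{1905526207} \approx -1.2239$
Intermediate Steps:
$d = -41743$
$\frac{38578}{-45649} + \frac{15812}{d} = \frac{38578}{-45649} + \frac{15812}{-41743} = 38578 \left(- \frac{1}{45649}\right) + 15812 \left(- \frac{1}{41743}\right) = - \frac{38578}{45649} - \frac{15812}{41743} = - \frac{2332163442}{1905526207}$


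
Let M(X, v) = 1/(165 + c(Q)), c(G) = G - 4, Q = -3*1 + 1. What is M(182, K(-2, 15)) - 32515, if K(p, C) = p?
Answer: -5169884/159 ≈ -32515.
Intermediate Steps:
Q = -2 (Q = -3 + 1 = -2)
c(G) = -4 + G
M(X, v) = 1/159 (M(X, v) = 1/(165 + (-4 - 2)) = 1/(165 - 6) = 1/159)
M(182, K(-2, 15)) - 32515 = 1/159 - 32515 = -5169884/159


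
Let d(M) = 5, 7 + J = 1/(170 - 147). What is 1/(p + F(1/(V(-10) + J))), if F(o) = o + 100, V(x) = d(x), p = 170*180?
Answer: 45/1381477 ≈ 3.2574e-5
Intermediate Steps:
J = -160/23 (J = -7 + 1/(170 - 147) = -7 + 1/23 = -160/23 ≈ -6.9565)
p = 30600
V(x) = 5
F(o) = 100 + o
1/(p + F(1/(V(-10) + J))) = 1/(30600 + (100 + 1/(5 - 160/23))) = 1/(30600 + (100 + 1/(-45/23))) = 1/(30600 + (100 - 23/45)) = 1/(30600 + 4477/45) = 1/(1381477/45) = 45/1381477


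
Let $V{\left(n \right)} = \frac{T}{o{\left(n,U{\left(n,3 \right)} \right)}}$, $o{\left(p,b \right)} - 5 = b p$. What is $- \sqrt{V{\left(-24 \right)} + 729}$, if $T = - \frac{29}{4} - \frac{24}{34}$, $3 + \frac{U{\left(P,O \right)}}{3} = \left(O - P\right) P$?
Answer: $- \frac{\sqrt{1851846059555627}}{1593818} \approx -27.0$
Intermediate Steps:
$U{\left(P,O \right)} = -9 + 3 P \left(O - P\right)$ ($U{\left(P,O \right)} = -9 + 3 \left(O - P\right) P = -9 + 3 P \left(O - P\right)$)
$o{\left(p,b \right)} = 5 + b p$
$T = - \frac{541}{68}$ ($T = \left(-29\right) \frac{1}{4} - \frac{12}{17} = - \frac{29}{4} - \frac{12}{17} = - \frac{541}{68} \approx -7.9559$)
$V{\left(n \right)} = - \frac{541}{68 \left(5 + n \left(-9 - 3 n^{2} + 9 n\right)\right)}$ ($V{\left(n \right)} = - \frac{541}{68 \left(5 + \left(-9 - 3 n^{2} + 3 \cdot 3 n\right) n\right)} = - \frac{541}{68 \left(5 + \left(-9 - 3 n^{2} + 9 n\right) n\right)} = - \frac{541}{68 \left(5 + n \left(-9 - 3 n^{2} + 9 n\right)\right)}$)
$- \sqrt{V{\left(-24 \right)} + 729} = - \sqrt{\frac{541}{68 \left(-5 + 3 \left(-24\right) \left(3 + \left(-24\right)^{2} - -72\right)\right)} + 729} = - \sqrt{\frac{541}{68 \left(-5 + 3 \left(-24\right) \left(3 + 576 + 72\right)\right)} + 729} = - \sqrt{\frac{541}{68 \left(-5 + 3 \left(-24\right) 651\right)} + 729} = - \sqrt{\frac{541}{68 \left(-5 - 46872\right)} + 729} = - \sqrt{\frac{541}{68 \left(-46877\right)} + 729} = - \sqrt{\frac{541}{68} \left(- \frac{1}{46877}\right) + 729} = - \sqrt{- \frac{541}{3187636} + 729} = - \sqrt{\frac{2323786103}{3187636}} = - \frac{\sqrt{1851846059555627}}{1593818}$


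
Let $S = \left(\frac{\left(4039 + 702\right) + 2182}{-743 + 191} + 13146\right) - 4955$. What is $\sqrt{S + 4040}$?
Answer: $\frac{\sqrt{1759458}}{12} \approx 110.54$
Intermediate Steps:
$S = \frac{196283}{24}$ ($S = \left(\frac{4741 + 2182}{-552} + 13146\right) - 4955 = \left(6923 \left(- \frac{1}{552}\right) + 13146\right) - 4955 = \left(- \frac{301}{24} + 13146\right) - 4955 = \frac{315203}{24} - 4955 = \frac{196283}{24} \approx 8178.5$)
$\sqrt{S + 4040} = \sqrt{\frac{196283}{24} + 4040} = \sqrt{\frac{293243}{24}} = \frac{\sqrt{1759458}}{12}$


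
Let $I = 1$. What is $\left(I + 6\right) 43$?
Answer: $301$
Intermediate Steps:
$\left(I + 6\right) 43 = \left(1 + 6\right) 43 = 7 \cdot 43 = 301$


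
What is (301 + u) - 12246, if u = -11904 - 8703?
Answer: -32552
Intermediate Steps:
u = -20607
(301 + u) - 12246 = (301 - 20607) - 12246 = -20306 - 12246 = -32552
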